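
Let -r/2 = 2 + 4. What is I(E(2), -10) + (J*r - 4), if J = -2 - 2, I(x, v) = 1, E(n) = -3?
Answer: 45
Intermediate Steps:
r = -12 (r = -2*(2 + 4) = -2*6 = -12)
J = -4
I(E(2), -10) + (J*r - 4) = 1 + (-4*(-12) - 4) = 1 + (48 - 4) = 1 + 44 = 45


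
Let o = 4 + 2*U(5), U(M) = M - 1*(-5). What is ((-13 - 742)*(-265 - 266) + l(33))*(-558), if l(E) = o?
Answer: -223718382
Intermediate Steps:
U(M) = 5 + M (U(M) = M + 5 = 5 + M)
o = 24 (o = 4 + 2*(5 + 5) = 4 + 2*10 = 4 + 20 = 24)
l(E) = 24
((-13 - 742)*(-265 - 266) + l(33))*(-558) = ((-13 - 742)*(-265 - 266) + 24)*(-558) = (-755*(-531) + 24)*(-558) = (400905 + 24)*(-558) = 400929*(-558) = -223718382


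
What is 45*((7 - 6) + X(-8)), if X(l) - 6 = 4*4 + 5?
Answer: 1260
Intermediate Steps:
X(l) = 27 (X(l) = 6 + (4*4 + 5) = 6 + (16 + 5) = 6 + 21 = 27)
45*((7 - 6) + X(-8)) = 45*((7 - 6) + 27) = 45*(1 + 27) = 45*28 = 1260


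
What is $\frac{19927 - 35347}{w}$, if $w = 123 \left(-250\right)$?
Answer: $\frac{514}{1025} \approx 0.50146$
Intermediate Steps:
$w = -30750$
$\frac{19927 - 35347}{w} = \frac{19927 - 35347}{-30750} = \left(-15420\right) \left(- \frac{1}{30750}\right) = \frac{514}{1025}$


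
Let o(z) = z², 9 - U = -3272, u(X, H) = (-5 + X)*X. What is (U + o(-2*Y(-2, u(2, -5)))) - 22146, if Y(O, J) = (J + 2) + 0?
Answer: -18801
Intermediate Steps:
u(X, H) = X*(-5 + X)
U = 3281 (U = 9 - 1*(-3272) = 9 + 3272 = 3281)
Y(O, J) = 2 + J (Y(O, J) = (2 + J) + 0 = 2 + J)
(U + o(-2*Y(-2, u(2, -5)))) - 22146 = (3281 + (-2*(2 + 2*(-5 + 2)))²) - 22146 = (3281 + (-2*(2 + 2*(-3)))²) - 22146 = (3281 + (-2*(2 - 6))²) - 22146 = (3281 + (-2*(-4))²) - 22146 = (3281 + 8²) - 22146 = (3281 + 64) - 22146 = 3345 - 22146 = -18801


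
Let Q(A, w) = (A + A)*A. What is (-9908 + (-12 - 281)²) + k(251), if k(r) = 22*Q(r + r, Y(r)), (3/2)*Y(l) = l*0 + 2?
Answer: 11164117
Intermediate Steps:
Y(l) = 4/3 (Y(l) = 2*(l*0 + 2)/3 = 2*(0 + 2)/3 = (⅔)*2 = 4/3)
Q(A, w) = 2*A² (Q(A, w) = (2*A)*A = 2*A²)
k(r) = 176*r² (k(r) = 22*(2*(r + r)²) = 22*(2*(2*r)²) = 22*(2*(4*r²)) = 22*(8*r²) = 176*r²)
(-9908 + (-12 - 281)²) + k(251) = (-9908 + (-12 - 281)²) + 176*251² = (-9908 + (-293)²) + 176*63001 = (-9908 + 85849) + 11088176 = 75941 + 11088176 = 11164117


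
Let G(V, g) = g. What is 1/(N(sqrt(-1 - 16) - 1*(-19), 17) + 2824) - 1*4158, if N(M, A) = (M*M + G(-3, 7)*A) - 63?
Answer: (-158004*sqrt(17) + 13405391*I)/(2*(-1612*I + 19*sqrt(17))) ≈ -4158.0 - 1.4961e-5*I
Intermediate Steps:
N(M, A) = -63 + M**2 + 7*A (N(M, A) = (M*M + 7*A) - 63 = (M**2 + 7*A) - 63 = -63 + M**2 + 7*A)
1/(N(sqrt(-1 - 16) - 1*(-19), 17) + 2824) - 1*4158 = 1/((-63 + (sqrt(-1 - 16) - 1*(-19))**2 + 7*17) + 2824) - 1*4158 = 1/((-63 + (sqrt(-17) + 19)**2 + 119) + 2824) - 4158 = 1/((-63 + (I*sqrt(17) + 19)**2 + 119) + 2824) - 4158 = 1/((-63 + (19 + I*sqrt(17))**2 + 119) + 2824) - 4158 = 1/((56 + (19 + I*sqrt(17))**2) + 2824) - 4158 = 1/(2880 + (19 + I*sqrt(17))**2) - 4158 = -4158 + 1/(2880 + (19 + I*sqrt(17))**2)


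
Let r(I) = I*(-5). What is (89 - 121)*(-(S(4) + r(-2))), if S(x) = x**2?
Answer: 832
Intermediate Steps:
r(I) = -5*I
(89 - 121)*(-(S(4) + r(-2))) = (89 - 121)*(-(4**2 - 5*(-2))) = -(-32)*(16 + 10) = -(-32)*26 = -32*(-26) = 832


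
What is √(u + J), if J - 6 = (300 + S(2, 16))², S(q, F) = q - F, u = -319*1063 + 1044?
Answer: I*√256251 ≈ 506.21*I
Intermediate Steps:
u = -338053 (u = -339097 + 1044 = -338053)
J = 81802 (J = 6 + (300 + (2 - 1*16))² = 6 + (300 + (2 - 16))² = 6 + (300 - 14)² = 6 + 286² = 6 + 81796 = 81802)
√(u + J) = √(-338053 + 81802) = √(-256251) = I*√256251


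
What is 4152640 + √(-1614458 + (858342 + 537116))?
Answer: 4152640 + 10*I*√2190 ≈ 4.1526e+6 + 467.97*I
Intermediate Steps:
4152640 + √(-1614458 + (858342 + 537116)) = 4152640 + √(-1614458 + 1395458) = 4152640 + √(-219000) = 4152640 + 10*I*√2190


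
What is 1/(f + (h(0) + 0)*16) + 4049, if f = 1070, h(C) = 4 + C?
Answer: 4591567/1134 ≈ 4049.0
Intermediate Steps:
1/(f + (h(0) + 0)*16) + 4049 = 1/(1070 + ((4 + 0) + 0)*16) + 4049 = 1/(1070 + (4 + 0)*16) + 4049 = 1/(1070 + 4*16) + 4049 = 1/(1070 + 64) + 4049 = 1/1134 + 4049 = 4591567/1134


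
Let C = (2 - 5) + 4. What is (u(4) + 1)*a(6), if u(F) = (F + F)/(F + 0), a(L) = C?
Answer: 3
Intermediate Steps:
C = 1 (C = -3 + 4 = 1)
a(L) = 1
u(F) = 2 (u(F) = (2*F)/F = 2)
(u(4) + 1)*a(6) = (2 + 1)*1 = 3*1 = 3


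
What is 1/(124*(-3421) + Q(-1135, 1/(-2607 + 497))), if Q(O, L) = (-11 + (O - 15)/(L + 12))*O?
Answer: -25319/7670235861 ≈ -3.3009e-6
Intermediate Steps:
Q(O, L) = O*(-11 + (-15 + O)/(12 + L)) (Q(O, L) = (-11 + (-15 + O)/(12 + L))*O = O*(-11 + (-15 + O)/(12 + L)))
1/(124*(-3421) + Q(-1135, 1/(-2607 + 497))) = 1/(124*(-3421) - 1135*(-147 - 1135 - 11/(-2607 + 497))/(12 + 1/(-2607 + 497))) = 1/(-424204 - 1135*(-147 - 1135 - 11/(-2110))/(12 + 1/(-2110))) = 1/(-424204 - 1135*(-147 - 1135 - 11*(-1/2110))/(12 - 1/2110)) = 1/(-424204 - 1135*(-147 - 1135 + 11/2110)/25319/2110) = 1/(-424204 - 1135*2110/25319*(-2705009/2110)) = 1/(-424204 + 3070185215/25319) = 1/(-7670235861/25319) = -25319/7670235861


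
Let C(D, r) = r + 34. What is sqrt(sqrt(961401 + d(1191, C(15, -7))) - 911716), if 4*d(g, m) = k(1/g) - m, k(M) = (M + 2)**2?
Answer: sqrt(-5173007293584 + 2382*sqrt(5454883587226))/2382 ≈ 954.32*I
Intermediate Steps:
k(M) = (2 + M)**2
C(D, r) = 34 + r
d(g, m) = -m/4 + (2 + 1/g)**2/4 (d(g, m) = ((2 + 1/g)**2 - m)/4 = -m/4 + (2 + 1/g)**2/4)
sqrt(sqrt(961401 + d(1191, C(15, -7))) - 911716) = sqrt(sqrt(961401 + (-(34 - 7)/4 + (1/4)*(1 + 2*1191)**2/1191**2)) - 911716) = sqrt(sqrt(961401 + (-1/4*27 + (1/4)*(1/1418481)*(1 + 2382)**2)) - 911716) = sqrt(sqrt(961401 + (-27/4 + (1/4)*(1/1418481)*2383**2)) - 911716) = sqrt(sqrt(961401 + (-27/4 + (1/4)*(1/1418481)*5678689)) - 911716) = sqrt(sqrt(961401 + (-27/4 + 5678689/5673924)) - 911716) = sqrt(sqrt(961401 - 16310149/2836962) - 911716) = sqrt(sqrt(2727441793613/2836962) - 911716) = sqrt(sqrt(5454883587226)/2382 - 911716) = sqrt(-911716 + sqrt(5454883587226)/2382)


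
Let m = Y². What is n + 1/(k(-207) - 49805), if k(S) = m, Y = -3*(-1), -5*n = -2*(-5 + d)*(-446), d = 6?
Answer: -44418037/248980 ≈ -178.40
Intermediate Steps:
n = -892/5 (n = -(-2*(-5 + 6))*(-446)/5 = -(-2*1)*(-446)/5 = -(-2)*(-446)/5 = -⅕*892 = -892/5 ≈ -178.40)
Y = 3
m = 9 (m = 3² = 9)
k(S) = 9
n + 1/(k(-207) - 49805) = -892/5 + 1/(9 - 49805) = -892/5 + 1/(-49796) = -892/5 - 1/49796 = -44418037/248980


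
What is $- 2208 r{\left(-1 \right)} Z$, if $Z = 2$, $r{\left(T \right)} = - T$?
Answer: $-4416$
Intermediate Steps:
$- 2208 r{\left(-1 \right)} Z = - 2208 \left(-1\right) \left(-1\right) 2 = - 2208 \cdot 1 \cdot 2 = \left(-2208\right) 2 = -4416$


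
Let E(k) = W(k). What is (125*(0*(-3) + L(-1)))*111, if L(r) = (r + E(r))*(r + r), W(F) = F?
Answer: 55500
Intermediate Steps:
E(k) = k
L(r) = 4*r² (L(r) = (r + r)*(r + r) = (2*r)*(2*r) = 4*r²)
(125*(0*(-3) + L(-1)))*111 = (125*(0*(-3) + 4*(-1)²))*111 = (125*(0 + 4*1))*111 = (125*(0 + 4))*111 = (125*4)*111 = 500*111 = 55500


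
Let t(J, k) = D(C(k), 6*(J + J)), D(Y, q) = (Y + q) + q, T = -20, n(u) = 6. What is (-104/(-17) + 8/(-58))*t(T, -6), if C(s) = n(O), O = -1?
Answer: -1397352/493 ≈ -2834.4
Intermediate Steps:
C(s) = 6
D(Y, q) = Y + 2*q
t(J, k) = 6 + 24*J (t(J, k) = 6 + 2*(6*(J + J)) = 6 + 2*(6*(2*J)) = 6 + 2*(12*J) = 6 + 24*J)
(-104/(-17) + 8/(-58))*t(T, -6) = (-104/(-17) + 8/(-58))*(6 + 24*(-20)) = (-104*(-1/17) + 8*(-1/58))*(6 - 480) = (104/17 - 4/29)*(-474) = (2948/493)*(-474) = -1397352/493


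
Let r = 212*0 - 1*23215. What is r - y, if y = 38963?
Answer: -62178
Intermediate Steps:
r = -23215 (r = 0 - 23215 = -23215)
r - y = -23215 - 1*38963 = -23215 - 38963 = -62178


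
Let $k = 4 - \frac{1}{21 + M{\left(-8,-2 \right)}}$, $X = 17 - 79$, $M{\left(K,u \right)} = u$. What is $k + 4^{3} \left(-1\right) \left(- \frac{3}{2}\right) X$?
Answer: $- \frac{113013}{19} \approx -5948.1$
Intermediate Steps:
$X = -62$
$k = \frac{75}{19}$ ($k = 4 - \frac{1}{21 - 2} = 4 - \frac{1}{19} = \frac{75}{19} \approx 3.9474$)
$k + 4^{3} \left(-1\right) \left(- \frac{3}{2}\right) X = \frac{75}{19} + 4^{3} \left(-1\right) \left(- \frac{3}{2}\right) \left(-62\right) = \frac{75}{19} + 64 \left(-1\right) \left(\left(-3\right) \frac{1}{2}\right) \left(-62\right) = \frac{75}{19} + \left(-64\right) \left(- \frac{3}{2}\right) \left(-62\right) = \frac{75}{19} + 96 \left(-62\right) = \frac{75}{19} - 5952 = - \frac{113013}{19}$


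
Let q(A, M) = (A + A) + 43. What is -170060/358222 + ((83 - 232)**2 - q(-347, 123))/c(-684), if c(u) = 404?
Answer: 1014673113/18090211 ≈ 56.090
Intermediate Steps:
q(A, M) = 43 + 2*A (q(A, M) = 2*A + 43 = 43 + 2*A)
-170060/358222 + ((83 - 232)**2 - q(-347, 123))/c(-684) = -170060/358222 + ((83 - 232)**2 - (43 + 2*(-347)))/404 = -170060*1/358222 + ((-149)**2 - (43 - 694))*(1/404) = -85030/179111 + (22201 - 1*(-651))*(1/404) = -85030/179111 + (22201 + 651)*(1/404) = -85030/179111 + 22852*(1/404) = -85030/179111 + 5713/101 = 1014673113/18090211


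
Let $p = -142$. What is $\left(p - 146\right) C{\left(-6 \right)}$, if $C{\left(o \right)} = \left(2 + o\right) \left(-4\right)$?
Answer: $-4608$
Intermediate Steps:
$C{\left(o \right)} = -8 - 4 o$
$\left(p - 146\right) C{\left(-6 \right)} = \left(-142 - 146\right) \left(-8 - -24\right) = - 288 \left(-8 + 24\right) = \left(-288\right) 16 = -4608$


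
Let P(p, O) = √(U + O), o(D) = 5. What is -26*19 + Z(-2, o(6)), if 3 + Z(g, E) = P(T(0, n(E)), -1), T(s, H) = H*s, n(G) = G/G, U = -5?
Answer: -497 + I*√6 ≈ -497.0 + 2.4495*I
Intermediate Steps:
n(G) = 1
P(p, O) = √(-5 + O)
Z(g, E) = -3 + I*√6 (Z(g, E) = -3 + √(-5 - 1) = -3 + √(-6) = -3 + I*√6)
-26*19 + Z(-2, o(6)) = -26*19 + (-3 + I*√6) = -494 + (-3 + I*√6) = -497 + I*√6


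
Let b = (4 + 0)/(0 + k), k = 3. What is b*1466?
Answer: 5864/3 ≈ 1954.7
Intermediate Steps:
b = 4/3 (b = (4 + 0)/(0 + 3) = 4/3 ≈ 1.3333)
b*1466 = (4/3)*1466 = 5864/3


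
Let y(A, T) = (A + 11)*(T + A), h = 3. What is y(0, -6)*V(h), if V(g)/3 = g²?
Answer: -1782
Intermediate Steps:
V(g) = 3*g²
y(A, T) = (11 + A)*(A + T)
y(0, -6)*V(h) = (0² + 11*0 + 11*(-6) + 0*(-6))*(3*3²) = (0 + 0 - 66 + 0)*(3*9) = -66*27 = -1782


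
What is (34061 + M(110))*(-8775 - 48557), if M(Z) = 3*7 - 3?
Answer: -1953817228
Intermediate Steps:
M(Z) = 18 (M(Z) = 21 - 3 = 18)
(34061 + M(110))*(-8775 - 48557) = (34061 + 18)*(-8775 - 48557) = 34079*(-57332) = -1953817228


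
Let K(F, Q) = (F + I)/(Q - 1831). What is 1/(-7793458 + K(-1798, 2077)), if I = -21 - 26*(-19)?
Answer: -246/1917191993 ≈ -1.2831e-7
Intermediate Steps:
I = 473 (I = -21 + 494 = 473)
K(F, Q) = (473 + F)/(-1831 + Q) (K(F, Q) = (F + 473)/(Q - 1831) = (473 + F)/(-1831 + Q))
1/(-7793458 + K(-1798, 2077)) = 1/(-7793458 + (473 - 1798)/(-1831 + 2077)) = 1/(-7793458 - 1325/246) = 1/(-1917191993/246) = -246/1917191993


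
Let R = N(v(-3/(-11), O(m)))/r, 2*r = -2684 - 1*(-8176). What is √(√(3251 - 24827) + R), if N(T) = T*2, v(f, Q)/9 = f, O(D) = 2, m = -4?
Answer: √(407781 + 456201218*I*√5394)/15103 ≈ 8.57 + 8.5699*I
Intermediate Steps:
v(f, Q) = 9*f
N(T) = 2*T
r = 2746 (r = (-2684 - 1*(-8176))/2 = (-2684 + 8176)/2 = (½)*5492 = 2746)
R = 27/15103 (R = (2*(9*(-3/(-11))))/2746 = (2*(9*(-3*(-1/11))))*(1/2746) = (2*(9*(3/11)))*(1/2746) = (2*(27/11))*(1/2746) = (54/11)*(1/2746) = 27/15103 ≈ 0.0017877)
√(√(3251 - 24827) + R) = √(√(3251 - 24827) + 27/15103) = √(√(-21576) + 27/15103) = √(2*I*√5394 + 27/15103) = √(27/15103 + 2*I*√5394)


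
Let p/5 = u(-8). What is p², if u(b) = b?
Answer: 1600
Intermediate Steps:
p = -40 (p = 5*(-8) = -40)
p² = (-40)² = 1600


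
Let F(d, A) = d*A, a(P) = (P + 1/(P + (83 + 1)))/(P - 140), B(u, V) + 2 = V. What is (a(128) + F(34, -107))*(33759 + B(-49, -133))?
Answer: -13004374809/106 ≈ -1.2268e+8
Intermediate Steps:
B(u, V) = -2 + V
a(P) = (P + 1/(84 + P))/(-140 + P) (a(P) = (P + 1/(P + 84))/(-140 + P) = (P + 1/(84 + P))/(-140 + P))
F(d, A) = A*d
(a(128) + F(34, -107))*(33759 + B(-49, -133)) = ((1 + 128**2 + 84*128)/(-11760 + 128**2 - 56*128) - 107*34)*(33759 + (-2 - 133)) = ((1 + 16384 + 10752)/(-11760 + 16384 - 7168) - 3638)*(33759 - 135) = (27137/(-2544) - 3638)*33624 = (-1/2544*27137 - 3638)*33624 = (-27137/2544 - 3638)*33624 = -9282209/2544*33624 = -13004374809/106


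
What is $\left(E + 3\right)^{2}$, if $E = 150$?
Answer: $23409$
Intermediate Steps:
$\left(E + 3\right)^{2} = \left(150 + 3\right)^{2} = 153^{2} = 23409$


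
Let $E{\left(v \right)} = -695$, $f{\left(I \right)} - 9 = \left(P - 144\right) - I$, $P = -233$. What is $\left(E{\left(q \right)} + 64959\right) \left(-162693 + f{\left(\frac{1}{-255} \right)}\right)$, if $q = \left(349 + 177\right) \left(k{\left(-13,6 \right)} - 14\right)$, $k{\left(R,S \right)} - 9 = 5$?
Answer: $- \frac{2672132722256}{255} \approx -1.0479 \cdot 10^{10}$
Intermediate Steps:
$k{\left(R,S \right)} = 14$ ($k{\left(R,S \right)} = 9 + 5 = 14$)
$q = 0$ ($q = \left(349 + 177\right) \left(14 - 14\right) = 526 \cdot 0 = 0$)
$f{\left(I \right)} = -368 - I$ ($f{\left(I \right)} = 9 - \left(377 + I\right) = -368 - I$)
$\left(E{\left(q \right)} + 64959\right) \left(-162693 + f{\left(\frac{1}{-255} \right)}\right) = \left(-695 + 64959\right) \left(-162693 - \frac{93839}{255}\right) = 64264 \left(-162693 - \frac{93839}{255}\right) = 64264 \left(- \frac{41580554}{255}\right) = - \frac{2672132722256}{255}$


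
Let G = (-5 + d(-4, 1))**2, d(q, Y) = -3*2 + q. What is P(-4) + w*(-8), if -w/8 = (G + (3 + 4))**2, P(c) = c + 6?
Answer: 3444738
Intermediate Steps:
d(q, Y) = -6 + q
G = 225 (G = (-5 + (-6 - 4))**2 = (-5 - 10)**2 = (-15)**2 = 225)
P(c) = 6 + c
w = -430592 (w = -8*(225 + (3 + 4))**2 = -8*(225 + 7)**2 = -8*232**2 = -8*53824 = -430592)
P(-4) + w*(-8) = (6 - 4) - 430592*(-8) = 2 + 3444736 = 3444738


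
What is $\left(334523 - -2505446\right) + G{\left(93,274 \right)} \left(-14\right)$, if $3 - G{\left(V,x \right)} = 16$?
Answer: $2840151$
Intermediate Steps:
$G{\left(V,x \right)} = -13$ ($G{\left(V,x \right)} = 3 - 16 = -13$)
$\left(334523 - -2505446\right) + G{\left(93,274 \right)} \left(-14\right) = \left(334523 - -2505446\right) - -182 = \left(334523 + 2505446\right) + 182 = 2839969 + 182 = 2840151$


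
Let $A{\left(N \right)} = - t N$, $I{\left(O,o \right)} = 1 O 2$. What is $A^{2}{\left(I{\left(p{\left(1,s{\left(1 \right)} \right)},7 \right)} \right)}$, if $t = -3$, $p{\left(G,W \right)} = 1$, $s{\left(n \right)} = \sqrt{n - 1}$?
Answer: $36$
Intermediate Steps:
$s{\left(n \right)} = \sqrt{-1 + n}$
$I{\left(O,o \right)} = 2 O$ ($I{\left(O,o \right)} = O 2 = 2 O$)
$A{\left(N \right)} = 3 N$ ($A{\left(N \right)} = \left(-1\right) \left(-3\right) N = 3 N$)
$A^{2}{\left(I{\left(p{\left(1,s{\left(1 \right)} \right)},7 \right)} \right)} = \left(3 \cdot 2 \cdot 1\right)^{2} = \left(3 \cdot 2\right)^{2} = 6^{2} = 36$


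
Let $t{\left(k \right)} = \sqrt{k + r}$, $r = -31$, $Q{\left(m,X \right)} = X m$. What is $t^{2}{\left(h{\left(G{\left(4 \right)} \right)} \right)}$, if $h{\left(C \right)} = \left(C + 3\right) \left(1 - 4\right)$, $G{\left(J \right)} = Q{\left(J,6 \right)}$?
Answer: $-112$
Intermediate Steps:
$G{\left(J \right)} = 6 J$
$h{\left(C \right)} = -9 - 3 C$ ($h{\left(C \right)} = \left(3 + C\right) \left(-3\right) = -9 - 3 C$)
$t{\left(k \right)} = \sqrt{-31 + k}$ ($t{\left(k \right)} = \sqrt{k - 31} = \sqrt{-31 + k}$)
$t^{2}{\left(h{\left(G{\left(4 \right)} \right)} \right)} = \left(\sqrt{-31 - \left(9 + 3 \cdot 6 \cdot 4\right)}\right)^{2} = \left(\sqrt{-31 - 81}\right)^{2} = \left(\sqrt{-112}\right)^{2} = \left(4 i \sqrt{7}\right)^{2} = -112$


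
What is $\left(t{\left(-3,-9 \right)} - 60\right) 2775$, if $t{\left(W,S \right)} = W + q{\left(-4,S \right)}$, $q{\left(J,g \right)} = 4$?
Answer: $-163725$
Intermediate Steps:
$t{\left(W,S \right)} = 4 + W$ ($t{\left(W,S \right)} = W + 4 = 4 + W$)
$\left(t{\left(-3,-9 \right)} - 60\right) 2775 = \left(\left(4 - 3\right) - 60\right) 2775 = \left(1 - 60\right) 2775 = \left(-59\right) 2775 = -163725$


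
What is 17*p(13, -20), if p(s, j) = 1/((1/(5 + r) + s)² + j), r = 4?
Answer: 1377/12304 ≈ 0.11191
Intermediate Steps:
p(s, j) = 1/(j + (⅑ + s)²) (p(s, j) = 1/((1/(5 + 4) + s)² + j) = 1/((1/9 + s)² + j) = 1/((⅑ + s)² + j) = 1/(j + (⅑ + s)²))
17*p(13, -20) = 17*(81/((1 + 9*13)² + 81*(-20))) = 17*(81/((1 + 117)² - 1620)) = 17*(81/(118² - 1620)) = 17*(81/(13924 - 1620)) = 17*(81/12304) = 1377/12304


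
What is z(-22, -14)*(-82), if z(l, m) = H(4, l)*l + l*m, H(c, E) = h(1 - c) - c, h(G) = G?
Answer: -37884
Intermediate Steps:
H(c, E) = 1 - 2*c (H(c, E) = (1 - c) - c = 1 - 2*c)
z(l, m) = -7*l + l*m (z(l, m) = (1 - 2*4)*l + l*m = (1 - 8)*l + l*m = -7*l + l*m)
z(-22, -14)*(-82) = -22*(-7 - 14)*(-82) = -22*(-21)*(-82) = 462*(-82) = -37884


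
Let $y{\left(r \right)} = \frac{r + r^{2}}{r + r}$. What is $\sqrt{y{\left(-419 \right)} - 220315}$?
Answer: $2 i \sqrt{55131} \approx 469.6 i$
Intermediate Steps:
$y{\left(r \right)} = \frac{r + r^{2}}{2 r}$
$\sqrt{y{\left(-419 \right)} - 220315} = \sqrt{\left(\frac{1}{2} + \frac{1}{2} \left(-419\right)\right) - 220315} = \sqrt{\left(\frac{1}{2} - \frac{419}{2}\right) - 220315} = \sqrt{-209 - 220315} = \sqrt{-220524} = 2 i \sqrt{55131}$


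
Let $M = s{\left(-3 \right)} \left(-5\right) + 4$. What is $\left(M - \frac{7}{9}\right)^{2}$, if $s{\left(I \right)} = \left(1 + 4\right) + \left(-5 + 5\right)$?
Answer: $\frac{38416}{81} \approx 474.27$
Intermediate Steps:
$s{\left(I \right)} = 5$ ($s{\left(I \right)} = 5 + 0 = 5$)
$M = -21$ ($M = 5 \left(-5\right) + 4 = -25 + 4 = -21$)
$\left(M - \frac{7}{9}\right)^{2} = \left(-21 - \frac{7}{9}\right)^{2} = \left(- \frac{196}{9}\right)^{2} = \frac{38416}{81}$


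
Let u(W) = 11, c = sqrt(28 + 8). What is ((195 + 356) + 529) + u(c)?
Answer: 1091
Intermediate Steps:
c = 6 (c = sqrt(36) = 6)
((195 + 356) + 529) + u(c) = ((195 + 356) + 529) + 11 = (551 + 529) + 11 = 1080 + 11 = 1091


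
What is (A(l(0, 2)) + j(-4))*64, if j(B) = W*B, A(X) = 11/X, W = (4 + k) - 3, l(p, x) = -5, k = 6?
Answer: -9664/5 ≈ -1932.8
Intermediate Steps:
W = 7 (W = (4 + 6) - 3 = 10 - 3 = 7)
j(B) = 7*B
(A(l(0, 2)) + j(-4))*64 = (11/(-5) + 7*(-4))*64 = (11*(-⅕) - 28)*64 = (-11/5 - 28)*64 = -151/5*64 = -9664/5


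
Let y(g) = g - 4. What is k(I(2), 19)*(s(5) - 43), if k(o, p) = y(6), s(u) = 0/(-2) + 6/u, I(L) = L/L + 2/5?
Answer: -418/5 ≈ -83.600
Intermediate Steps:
I(L) = 7/5 (I(L) = 1 + 2*(⅕) = 1 + ⅖ = 7/5)
s(u) = 6/u (s(u) = 0*(-½) + 6/u = 0 + 6/u = 6/u)
y(g) = -4 + g
k(o, p) = 2 (k(o, p) = -4 + 6 = 2)
k(I(2), 19)*(s(5) - 43) = 2*(6/5 - 43) = 2*(-209/5) = -418/5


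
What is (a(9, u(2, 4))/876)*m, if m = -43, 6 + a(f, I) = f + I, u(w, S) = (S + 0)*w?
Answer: -473/876 ≈ -0.53995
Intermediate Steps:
u(w, S) = S*w
a(f, I) = -6 + I + f (a(f, I) = -6 + (f + I) = -6 + (I + f) = -6 + I + f)
(a(9, u(2, 4))/876)*m = ((-6 + 4*2 + 9)/876)*(-43) = ((-6 + 8 + 9)*(1/876))*(-43) = (11*(1/876))*(-43) = (11/876)*(-43) = -473/876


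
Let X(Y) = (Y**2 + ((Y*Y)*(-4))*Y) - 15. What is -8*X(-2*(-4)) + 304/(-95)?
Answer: 79944/5 ≈ 15989.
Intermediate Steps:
X(Y) = -15 + Y**2 - 4*Y**3 (X(Y) = (Y**2 + (Y**2*(-4))*Y) - 15 = (Y**2 + (-4*Y**2)*Y) - 15 = (Y**2 - 4*Y**3) - 15 = -15 + Y**2 - 4*Y**3)
-8*X(-2*(-4)) + 304/(-95) = -8*(-15 + (-2*(-4))**2 - 4*(-2*(-4))**3) + 304/(-95) = -8*(-15 + 8**2 - 4*8**3) + 304*(-1/95) = -8*(-15 + 64 - 4*512) - 16/5 = -8*(-15 + 64 - 2048) - 16/5 = -8*(-1999) - 16/5 = 15992 - 16/5 = 79944/5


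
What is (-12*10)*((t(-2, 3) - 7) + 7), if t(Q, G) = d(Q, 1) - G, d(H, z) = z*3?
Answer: 0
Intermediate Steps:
d(H, z) = 3*z
t(Q, G) = 3 - G (t(Q, G) = 3*1 - G = 3 - G)
(-12*10)*((t(-2, 3) - 7) + 7) = (-12*10)*(((3 - 1*3) - 7) + 7) = -120*(((3 - 3) - 7) + 7) = -120*((0 - 7) + 7) = -120*(-7 + 7) = -120*0 = 0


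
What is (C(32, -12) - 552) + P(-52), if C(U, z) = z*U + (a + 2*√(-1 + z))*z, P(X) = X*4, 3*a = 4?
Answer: -1160 - 24*I*√13 ≈ -1160.0 - 86.533*I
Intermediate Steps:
a = 4/3 (a = (⅓)*4 = 4/3 ≈ 1.3333)
P(X) = 4*X
C(U, z) = U*z + z*(4/3 + 2*√(-1 + z)) (C(U, z) = z*U + (4/3 + 2*√(-1 + z))*z = U*z + z*(4/3 + 2*√(-1 + z)))
(C(32, -12) - 552) + P(-52) = ((⅓)*(-12)*(4 + 3*32 + 6*√(-1 - 12)) - 552) + 4*(-52) = ((⅓)*(-12)*(4 + 96 + 6*√(-13)) - 552) - 208 = ((⅓)*(-12)*(4 + 96 + 6*(I*√13)) - 552) - 208 = ((⅓)*(-12)*(4 + 96 + 6*I*√13) - 552) - 208 = ((⅓)*(-12)*(100 + 6*I*√13) - 552) - 208 = ((-400 - 24*I*√13) - 552) - 208 = (-952 - 24*I*√13) - 208 = -1160 - 24*I*√13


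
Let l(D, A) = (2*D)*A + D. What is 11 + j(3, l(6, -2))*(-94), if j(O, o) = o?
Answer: 1703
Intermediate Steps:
l(D, A) = D + 2*A*D (l(D, A) = 2*A*D + D = D + 2*A*D)
11 + j(3, l(6, -2))*(-94) = 11 + (6*(1 + 2*(-2)))*(-94) = 11 + (6*(1 - 4))*(-94) = 11 + (6*(-3))*(-94) = 11 - 18*(-94) = 11 + 1692 = 1703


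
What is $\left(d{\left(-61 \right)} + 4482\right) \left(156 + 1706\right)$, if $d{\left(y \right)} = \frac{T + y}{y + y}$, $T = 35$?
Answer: $\frac{509098730}{61} \approx 8.3459 \cdot 10^{6}$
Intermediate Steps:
$d{\left(y \right)} = \frac{35 + y}{2 y}$ ($d{\left(y \right)} = \frac{35 + y}{y + y} = \frac{35 + y}{2 y}$)
$\left(d{\left(-61 \right)} + 4482\right) \left(156 + 1706\right) = \left(\frac{35 - 61}{2 \left(-61\right)} + 4482\right) \left(156 + 1706\right) = \left(\frac{1}{2} \left(- \frac{1}{61}\right) \left(-26\right) + 4482\right) 1862 = \left(\frac{13}{61} + 4482\right) 1862 = \frac{273415}{61} \cdot 1862 = \frac{509098730}{61}$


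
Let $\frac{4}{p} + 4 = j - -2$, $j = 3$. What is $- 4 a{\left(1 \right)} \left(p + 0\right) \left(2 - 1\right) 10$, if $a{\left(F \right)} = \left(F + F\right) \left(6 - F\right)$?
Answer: $-1600$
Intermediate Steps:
$p = 4$ ($p = \frac{4}{-4 + \left(3 - -2\right)} = \frac{4}{-4 + \left(3 + 2\right)} = \frac{4}{-4 + 5} = \frac{4}{1} = 4 \cdot 1 = 4$)
$a{\left(F \right)} = 2 F \left(6 - F\right)$
$- 4 a{\left(1 \right)} \left(p + 0\right) \left(2 - 1\right) 10 = - 4 \cdot 2 \cdot 1 \left(6 - 1\right) \left(4 + 0\right) \left(2 - 1\right) 10 = - 4 \cdot 2 \cdot 1 \left(6 - 1\right) 4 \cdot 1 \cdot 10 = - 4 \cdot 2 \cdot 1 \cdot 5 \cdot 4 \cdot 10 = \left(-4\right) 10 \cdot 40 = \left(-40\right) 40 = -1600$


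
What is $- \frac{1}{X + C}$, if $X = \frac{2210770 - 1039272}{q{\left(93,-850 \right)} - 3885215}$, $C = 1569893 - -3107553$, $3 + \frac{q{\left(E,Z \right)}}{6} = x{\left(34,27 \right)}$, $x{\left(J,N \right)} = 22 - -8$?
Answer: $- \frac{3885053}{18172124443140} \approx -2.1379 \cdot 10^{-7}$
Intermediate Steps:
$x{\left(J,N \right)} = 30$ ($x{\left(J,N \right)} = 22 + 8 = 30$)
$q{\left(E,Z \right)} = 162$ ($q{\left(E,Z \right)} = -18 + 6 \cdot 30 = -18 + 180 = 162$)
$C = 4677446$ ($C = 1569893 + 3107553 = 4677446$)
$X = - \frac{1171498}{3885053}$ ($X = \frac{2210770 - 1039272}{162 - 3885215} = \frac{1171498}{-3885053} = 1171498 \left(- \frac{1}{3885053}\right) = - \frac{1171498}{3885053} \approx -0.30154$)
$- \frac{1}{X + C} = - \frac{1}{- \frac{1171498}{3885053} + 4677446} = - \frac{1}{\frac{18172124443140}{3885053}} = \left(-1\right) \frac{3885053}{18172124443140} = - \frac{3885053}{18172124443140}$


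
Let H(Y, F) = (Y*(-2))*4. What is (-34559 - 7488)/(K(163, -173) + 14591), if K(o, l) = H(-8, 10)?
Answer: -42047/14655 ≈ -2.8691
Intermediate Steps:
H(Y, F) = -8*Y (H(Y, F) = -2*Y*4 = -8*Y)
K(o, l) = 64 (K(o, l) = -8*(-8) = 64)
(-34559 - 7488)/(K(163, -173) + 14591) = (-34559 - 7488)/(64 + 14591) = -42047/14655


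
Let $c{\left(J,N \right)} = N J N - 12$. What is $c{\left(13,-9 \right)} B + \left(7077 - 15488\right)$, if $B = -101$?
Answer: $-113552$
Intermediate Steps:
$c{\left(J,N \right)} = -12 + J N^{2}$ ($c{\left(J,N \right)} = J N N - 12 = J N^{2} - 12 = -12 + J N^{2}$)
$c{\left(13,-9 \right)} B + \left(7077 - 15488\right) = \left(-12 + 13 \left(-9\right)^{2}\right) \left(-101\right) + \left(7077 - 15488\right) = \left(-12 + 13 \cdot 81\right) \left(-101\right) - 8411 = \left(-12 + 1053\right) \left(-101\right) - 8411 = 1041 \left(-101\right) - 8411 = -105141 - 8411 = -113552$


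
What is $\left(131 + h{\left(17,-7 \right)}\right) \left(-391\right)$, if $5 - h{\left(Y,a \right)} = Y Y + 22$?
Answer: $68425$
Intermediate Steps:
$h{\left(Y,a \right)} = -17 - Y^{2}$ ($h{\left(Y,a \right)} = 5 - \left(Y Y + 22\right) = 5 - \left(Y^{2} + 22\right) = 5 - \left(22 + Y^{2}\right) = -17 - Y^{2}$)
$\left(131 + h{\left(17,-7 \right)}\right) \left(-391\right) = \left(131 - 306\right) \left(-391\right) = \left(-175\right) \left(-391\right) = 68425$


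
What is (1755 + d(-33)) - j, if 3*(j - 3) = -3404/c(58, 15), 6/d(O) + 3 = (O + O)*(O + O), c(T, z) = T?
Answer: 223637000/126237 ≈ 1771.6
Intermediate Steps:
d(O) = 6/(-3 + 4*O²) (d(O) = 6/(-3 + (O + O)*(O + O)) = 6/(-3 + (2*O)*(2*O)) = 6/(-3 + 4*O²))
j = -1441/87 (j = 3 + (-3404/58)/3 = 3 + (-3404*1/58)/3 = 3 + (⅓)*(-1702/29) = 3 - 1702/87 = -1441/87 ≈ -16.563)
(1755 + d(-33)) - j = (1755 + 6/(-3 + 4*(-33)²)) - 1*(-1441/87) = (1755 + 6/(-3 + 4*1089)) + 1441/87 = (1755 + 6/(-3 + 4356)) + 1441/87 = (1755 + 6/4353) + 1441/87 = (1755 + 6*(1/4353)) + 1441/87 = (1755 + 2/1451) + 1441/87 = 2546507/1451 + 1441/87 = 223637000/126237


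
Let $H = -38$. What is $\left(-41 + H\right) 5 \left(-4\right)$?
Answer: $1580$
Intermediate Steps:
$\left(-41 + H\right) 5 \left(-4\right) = \left(-41 - 38\right) 5 \left(-4\right) = \left(-79\right) \left(-20\right) = 1580$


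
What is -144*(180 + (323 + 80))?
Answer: -83952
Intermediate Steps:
-144*(180 + (323 + 80)) = -144*(180 + 403) = -144*583 = -83952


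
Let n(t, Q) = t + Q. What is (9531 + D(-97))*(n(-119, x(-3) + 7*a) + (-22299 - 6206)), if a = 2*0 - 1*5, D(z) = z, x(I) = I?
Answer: -270397308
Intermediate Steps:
a = -5 (a = 0 - 5 = -5)
n(t, Q) = Q + t
(9531 + D(-97))*(n(-119, x(-3) + 7*a) + (-22299 - 6206)) = (9531 - 97)*(((-3 + 7*(-5)) - 119) + (-22299 - 6206)) = 9434*(((-3 - 35) - 119) - 28505) = 9434*((-38 - 119) - 28505) = 9434*(-157 - 28505) = 9434*(-28662) = -270397308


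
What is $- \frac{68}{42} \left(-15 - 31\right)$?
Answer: $\frac{1564}{21} \approx 74.476$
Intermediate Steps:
$- \frac{68}{42} \left(-15 - 31\right) = \left(-68\right) \frac{1}{42} \left(-46\right) = \left(- \frac{34}{21}\right) \left(-46\right) = \frac{1564}{21}$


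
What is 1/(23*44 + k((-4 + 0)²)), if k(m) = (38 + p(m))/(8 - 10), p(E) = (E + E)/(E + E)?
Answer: 2/1985 ≈ 0.0010076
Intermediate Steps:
p(E) = 1 (p(E) = (2*E)/((2*E)) = (2*E)*(1/(2*E)) = 1)
k(m) = -39/2 (k(m) = (38 + 1)/(8 - 10) = 39/(-2) = 39*(-½) = -39/2)
1/(23*44 + k((-4 + 0)²)) = 1/(23*44 - 39/2) = 1/(1012 - 39/2) = 1/(1985/2) = 2/1985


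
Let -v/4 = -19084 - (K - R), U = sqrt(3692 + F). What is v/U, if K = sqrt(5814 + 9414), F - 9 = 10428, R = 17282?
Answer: 72*sqrt(664063)/14129 + 7208*sqrt(14129)/14129 ≈ 64.793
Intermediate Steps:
F = 10437 (F = 9 + 10428 = 10437)
K = 18*sqrt(47) (K = sqrt(15228) = 18*sqrt(47) ≈ 123.40)
U = sqrt(14129) (U = sqrt(3692 + 10437) = sqrt(14129) ≈ 118.87)
v = 7208 + 72*sqrt(47) (v = -4*(-19084 - (18*sqrt(47) - 1*17282)) = -4*(-19084 - (18*sqrt(47) - 17282)) = -4*(-19084 - (-17282 + 18*sqrt(47))) = -4*(-19084 + (17282 - 18*sqrt(47))) = -4*(-1802 - 18*sqrt(47)) = 7208 + 72*sqrt(47) ≈ 7701.6)
v/U = (7208 + 72*sqrt(47))/(sqrt(14129)) = (7208 + 72*sqrt(47))*(sqrt(14129)/14129) = sqrt(14129)*(7208 + 72*sqrt(47))/14129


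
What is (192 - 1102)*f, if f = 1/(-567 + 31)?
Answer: 455/268 ≈ 1.6978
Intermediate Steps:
f = -1/536 (f = 1/(-536) = -1/536 ≈ -0.0018657)
(192 - 1102)*f = (192 - 1102)*(-1/536) = -910*(-1/536) = 455/268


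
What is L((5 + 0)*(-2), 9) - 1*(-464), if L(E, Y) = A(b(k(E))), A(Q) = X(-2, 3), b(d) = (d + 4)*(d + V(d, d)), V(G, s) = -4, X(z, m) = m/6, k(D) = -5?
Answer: 929/2 ≈ 464.50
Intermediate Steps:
X(z, m) = m/6 (X(z, m) = m*(1/6) = m/6)
b(d) = (-4 + d)*(4 + d) (b(d) = (d + 4)*(d - 4) = (4 + d)*(-4 + d) = (-4 + d)*(4 + d))
A(Q) = 1/2 (A(Q) = (1/6)*3 = 1/2)
L(E, Y) = 1/2
L((5 + 0)*(-2), 9) - 1*(-464) = 1/2 - 1*(-464) = 1/2 + 464 = 929/2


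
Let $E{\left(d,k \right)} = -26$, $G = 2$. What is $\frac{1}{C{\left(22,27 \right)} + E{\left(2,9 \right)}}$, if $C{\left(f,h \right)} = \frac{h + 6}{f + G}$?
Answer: $- \frac{8}{197} \approx -0.040609$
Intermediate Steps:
$C{\left(f,h \right)} = \frac{6 + h}{2 + f}$ ($C{\left(f,h \right)} = \frac{h + 6}{f + 2} = \frac{6 + h}{2 + f}$)
$\frac{1}{C{\left(22,27 \right)} + E{\left(2,9 \right)}} = \frac{1}{\frac{6 + 27}{2 + 22} - 26} = \frac{1}{\frac{1}{24} \cdot 33 - 26} = \frac{1}{\frac{11}{8} - 26} = \frac{1}{- \frac{197}{8}} = - \frac{8}{197}$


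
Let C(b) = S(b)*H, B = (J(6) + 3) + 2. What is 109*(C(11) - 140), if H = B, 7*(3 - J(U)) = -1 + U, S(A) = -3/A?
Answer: -1191697/77 ≈ -15477.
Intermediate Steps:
J(U) = 22/7 - U/7 (J(U) = 3 - (-1 + U)/7 = 3 + (1/7 - U/7) = 22/7 - U/7)
B = 51/7 (B = ((22/7 - 1/7*6) + 3) + 2 = ((22/7 - 6/7) + 3) + 2 = (16/7 + 3) + 2 = 37/7 + 2 = 51/7 ≈ 7.2857)
H = 51/7 ≈ 7.2857
C(b) = -153/(7*b) (C(b) = -3/b*(51/7) = -153/(7*b))
109*(C(11) - 140) = 109*(-153/7/11 - 140) = 109*(-153/7*1/11 - 140) = 109*(-153/77 - 140) = 109*(-10933/77) = -1191697/77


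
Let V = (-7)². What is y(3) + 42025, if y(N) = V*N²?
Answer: 42466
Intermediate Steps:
V = 49
y(N) = 49*N²
y(3) + 42025 = 49*3² + 42025 = 49*9 + 42025 = 441 + 42025 = 42466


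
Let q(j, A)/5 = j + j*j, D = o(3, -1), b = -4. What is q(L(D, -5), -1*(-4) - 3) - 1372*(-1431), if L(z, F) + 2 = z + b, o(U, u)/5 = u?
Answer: 1963882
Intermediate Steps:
o(U, u) = 5*u
D = -5 (D = 5*(-1) = -5)
L(z, F) = -6 + z (L(z, F) = -2 + (z - 4) = -2 + (-4 + z) = -6 + z)
q(j, A) = 5*j + 5*j² (q(j, A) = 5*(j + j*j) = 5*(j + j²) = 5*j + 5*j²)
q(L(D, -5), -1*(-4) - 3) - 1372*(-1431) = 5*(-6 - 5)*(1 + (-6 - 5)) - 1372*(-1431) = 5*(-11)*(1 - 11) + 1963332 = 5*(-11)*(-10) + 1963332 = 550 + 1963332 = 1963882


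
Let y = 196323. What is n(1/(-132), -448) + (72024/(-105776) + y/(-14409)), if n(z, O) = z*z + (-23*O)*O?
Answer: -77392500072554911/16765390224 ≈ -4.6162e+6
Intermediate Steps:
n(z, O) = z² - 23*O²
n(1/(-132), -448) + (72024/(-105776) + y/(-14409)) = ((1/(-132))² - 23*(-448)²) + (72024/(-105776) + 196323/(-14409)) = ((-1/132)² - 23*200704) + (72024*(-1/105776) + 196323*(-1/14409)) = (1/17424 - 4616192) + (-9003/13222 - 65441/4803) = -80432529407/17424 - 908502311/63505266 = -77392500072554911/16765390224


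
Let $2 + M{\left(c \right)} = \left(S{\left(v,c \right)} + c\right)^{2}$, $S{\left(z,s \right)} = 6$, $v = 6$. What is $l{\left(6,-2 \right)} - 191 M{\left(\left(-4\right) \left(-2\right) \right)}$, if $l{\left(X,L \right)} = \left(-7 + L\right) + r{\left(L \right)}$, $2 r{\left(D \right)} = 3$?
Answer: $- \frac{74123}{2} \approx -37062.0$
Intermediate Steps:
$r{\left(D \right)} = \frac{3}{2}$ ($r{\left(D \right)} = \frac{1}{2} \cdot 3 = \frac{3}{2}$)
$l{\left(X,L \right)} = - \frac{11}{2} + L$ ($l{\left(X,L \right)} = \left(-7 + L\right) + \frac{3}{2} = - \frac{11}{2} + L$)
$M{\left(c \right)} = -2 + \left(6 + c\right)^{2}$
$l{\left(6,-2 \right)} - 191 M{\left(\left(-4\right) \left(-2\right) \right)} = \left(- \frac{11}{2} - 2\right) - 191 \left(-2 + \left(6 - -8\right)^{2}\right) = - \frac{15}{2} - 191 \left(-2 + \left(6 + 8\right)^{2}\right) = - \frac{15}{2} - 191 \left(-2 + 14^{2}\right) = - \frac{15}{2} - 191 \left(-2 + 196\right) = - \frac{15}{2} - 37054 = - \frac{74123}{2}$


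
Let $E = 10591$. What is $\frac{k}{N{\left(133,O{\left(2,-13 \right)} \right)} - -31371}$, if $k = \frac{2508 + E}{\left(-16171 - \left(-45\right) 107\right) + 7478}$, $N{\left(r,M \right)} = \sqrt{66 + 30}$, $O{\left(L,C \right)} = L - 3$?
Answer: $- \frac{136976243}{1272164385170} + \frac{26198 \sqrt{6}}{1908246577755} \approx -0.00010764$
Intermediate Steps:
$O{\left(L,C \right)} = -3 + L$ ($O{\left(L,C \right)} = L - 3 = -3 + L$)
$N{\left(r,M \right)} = 4 \sqrt{6}$ ($N{\left(r,M \right)} = \sqrt{96} = 4 \sqrt{6}$)
$k = - \frac{13099}{3878}$ ($k = \frac{2508 + 10591}{\left(-16171 - \left(-45\right) 107\right) + 7478} = \frac{13099}{\left(-16171 - -4815\right) + 7478} = \frac{13099}{\left(-16171 + 4815\right) + 7478} = \frac{13099}{-11356 + 7478} = \frac{13099}{-3878} = 13099 \left(- \frac{1}{3878}\right) = - \frac{13099}{3878} \approx -3.3778$)
$\frac{k}{N{\left(133,O{\left(2,-13 \right)} \right)} - -31371} = - \frac{13099}{3878 \left(4 \sqrt{6} - -31371\right)} = - \frac{13099}{3878 \left(4 \sqrt{6} + 31371\right)} = - \frac{13099}{3878 \left(31371 + 4 \sqrt{6}\right)}$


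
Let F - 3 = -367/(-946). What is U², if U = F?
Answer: 10272025/894916 ≈ 11.478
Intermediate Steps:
F = 3205/946 (F = 3 - 367/(-946) = 3 - 367*(-1/946) = 3 + 367/946 = 3205/946 ≈ 3.3880)
U = 3205/946 ≈ 3.3880
U² = (3205/946)² = 10272025/894916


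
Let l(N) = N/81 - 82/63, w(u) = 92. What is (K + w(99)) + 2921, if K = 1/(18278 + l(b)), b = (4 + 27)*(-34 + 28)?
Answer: 10406486395/3453862 ≈ 3013.0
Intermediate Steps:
b = -186 (b = 31*(-6) = -186)
l(N) = -82/63 + N/81 (l(N) = N*(1/81) - 82*1/63 = N/81 - 82/63 = -82/63 + N/81)
K = 189/3453862 (K = 1/(18278 + (-82/63 + (1/81)*(-186))) = 1/(18278 + (-82/63 - 62/27)) = 1/(18278 - 680/189) = 1/(3453862/189) = 189/3453862 ≈ 5.4721e-5)
(K + w(99)) + 2921 = (189/3453862 + 92) + 2921 = 317755493/3453862 + 2921 = 10406486395/3453862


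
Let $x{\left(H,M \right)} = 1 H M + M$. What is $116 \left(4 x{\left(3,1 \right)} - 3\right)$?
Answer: $1508$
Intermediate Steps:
$x{\left(H,M \right)} = M + H M$ ($x{\left(H,M \right)} = H M + M = M + H M$)
$116 \left(4 x{\left(3,1 \right)} - 3\right) = 116 \left(4 \cdot 1 \left(1 + 3\right) - 3\right) = 116 \left(4 \cdot 1 \cdot 4 - 3\right) = 116 \left(4 \cdot 4 - 3\right) = 116 \left(16 - 3\right) = 116 \cdot 13 = 1508$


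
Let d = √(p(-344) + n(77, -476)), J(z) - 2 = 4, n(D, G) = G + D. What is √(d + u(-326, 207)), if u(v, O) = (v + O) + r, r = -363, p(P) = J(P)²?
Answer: √(-482 + 11*I*√3) ≈ 0.4338 + 21.959*I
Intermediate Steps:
n(D, G) = D + G
J(z) = 6 (J(z) = 2 + 4 = 6)
p(P) = 36 (p(P) = 6² = 36)
u(v, O) = -363 + O + v (u(v, O) = (v + O) - 363 = (O + v) - 363 = -363 + O + v)
d = 11*I*√3 (d = √(36 + (77 - 476)) = √(36 - 399) = √(-363) = 11*I*√3 ≈ 19.053*I)
√(d + u(-326, 207)) = √(11*I*√3 + (-363 + 207 - 326)) = √(11*I*√3 - 482) = √(-482 + 11*I*√3)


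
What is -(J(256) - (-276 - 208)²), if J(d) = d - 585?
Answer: 234585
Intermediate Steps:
J(d) = -585 + d
-(J(256) - (-276 - 208)²) = -((-585 + 256) - (-276 - 208)²) = -(-329 - 1*(-484)²) = -(-329 - 1*234256) = -(-329 - 234256) = -1*(-234585) = 234585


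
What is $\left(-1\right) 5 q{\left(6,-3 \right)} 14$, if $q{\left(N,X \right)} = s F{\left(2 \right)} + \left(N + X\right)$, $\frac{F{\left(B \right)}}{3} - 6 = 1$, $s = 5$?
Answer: $-7560$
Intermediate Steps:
$F{\left(B \right)} = 21$ ($F{\left(B \right)} = 18 + 3 \cdot 1 = 18 + 3 = 21$)
$q{\left(N,X \right)} = 105 + N + X$ ($q{\left(N,X \right)} = 5 \cdot 21 + \left(N + X\right) = 105 + \left(N + X\right) = 105 + N + X$)
$\left(-1\right) 5 q{\left(6,-3 \right)} 14 = \left(-1\right) 5 \left(105 + 6 - 3\right) 14 = \left(-5\right) 108 \cdot 14 = \left(-540\right) 14 = -7560$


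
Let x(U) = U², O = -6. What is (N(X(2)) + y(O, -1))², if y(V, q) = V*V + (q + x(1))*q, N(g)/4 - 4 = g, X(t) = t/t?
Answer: 3136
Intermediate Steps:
X(t) = 1
N(g) = 16 + 4*g
y(V, q) = V² + q*(1 + q) (y(V, q) = V*V + (q + 1²)*q = V² + (q + 1)*q = V² + (1 + q)*q = V² + q*(1 + q))
(N(X(2)) + y(O, -1))² = ((16 + 4*1) + (-1 + (-6)² + (-1)²))² = ((16 + 4) + (-1 + 36 + 1))² = (20 + 36)² = 56² = 3136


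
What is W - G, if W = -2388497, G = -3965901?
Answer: 1577404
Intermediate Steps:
W - G = -2388497 - 1*(-3965901) = -2388497 + 3965901 = 1577404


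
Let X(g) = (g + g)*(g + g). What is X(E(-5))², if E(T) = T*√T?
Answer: 250000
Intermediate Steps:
E(T) = T^(3/2)
X(g) = 4*g² (X(g) = (2*g)*(2*g) = 4*g²)
X(E(-5))² = (4*((-5)^(3/2))²)² = (4*(-5*I*√5)²)² = (4*(-125))² = (-500)² = 250000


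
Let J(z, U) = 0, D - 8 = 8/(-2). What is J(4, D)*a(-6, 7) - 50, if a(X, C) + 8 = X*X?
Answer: -50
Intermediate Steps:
D = 4 (D = 8 + 8/(-2) = 8 + 8*(-½) = 8 - 4 = 4)
a(X, C) = -8 + X² (a(X, C) = -8 + X*X = -8 + X²)
J(4, D)*a(-6, 7) - 50 = 0*(-8 + (-6)²) - 50 = 0*(-8 + 36) - 50 = 0*28 - 50 = 0 - 50 = -50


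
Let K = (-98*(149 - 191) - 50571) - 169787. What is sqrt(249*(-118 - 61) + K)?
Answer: I*sqrt(260813) ≈ 510.7*I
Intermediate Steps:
K = -216242 (K = (-98*(-42) - 50571) - 169787 = (4116 - 50571) - 169787 = -46455 - 169787 = -216242)
sqrt(249*(-118 - 61) + K) = sqrt(249*(-118 - 61) - 216242) = sqrt(249*(-179) - 216242) = sqrt(-44571 - 216242) = sqrt(-260813) = I*sqrt(260813)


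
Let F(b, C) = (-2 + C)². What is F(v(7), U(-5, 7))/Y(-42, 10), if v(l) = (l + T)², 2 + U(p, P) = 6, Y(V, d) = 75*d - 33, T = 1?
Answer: 4/717 ≈ 0.0055788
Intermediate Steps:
Y(V, d) = -33 + 75*d
U(p, P) = 4 (U(p, P) = -2 + 6 = 4)
v(l) = (1 + l)² (v(l) = (l + 1)² = (1 + l)²)
F(v(7), U(-5, 7))/Y(-42, 10) = (-2 + 4)²/(-33 + 75*10) = 2²/(-33 + 750) = 4/717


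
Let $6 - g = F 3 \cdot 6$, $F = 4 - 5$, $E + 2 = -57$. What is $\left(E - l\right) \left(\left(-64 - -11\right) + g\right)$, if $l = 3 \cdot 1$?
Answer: $1798$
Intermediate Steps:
$E = -59$ ($E = -2 - 57 = -59$)
$F = -1$ ($F = 4 - 5 = -1$)
$l = 3$
$g = 24$ ($g = 6 - \left(-1\right) 3 \cdot 6 = 6 - \left(-3\right) 6 = 6 - -18 = 6 + 18 = 24$)
$\left(E - l\right) \left(\left(-64 - -11\right) + g\right) = \left(-59 - 3\right) \left(\left(-64 - -11\right) + 24\right) = \left(-59 - 3\right) \left(\left(-64 + 11\right) + 24\right) = - 62 \left(-53 + 24\right) = \left(-62\right) \left(-29\right) = 1798$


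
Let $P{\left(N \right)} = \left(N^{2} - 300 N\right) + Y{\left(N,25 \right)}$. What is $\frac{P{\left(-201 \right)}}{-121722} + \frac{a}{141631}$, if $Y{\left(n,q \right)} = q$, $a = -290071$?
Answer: $- \frac{24786973184}{8619804291} \approx -2.8756$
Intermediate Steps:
$P{\left(N \right)} = 25 + N^{2} - 300 N$ ($P{\left(N \right)} = \left(N^{2} - 300 N\right) + 25 = 25 + N^{2} - 300 N$)
$\frac{P{\left(-201 \right)}}{-121722} + \frac{a}{141631} = \frac{25 + \left(-201\right)^{2} - -60300}{-121722} - \frac{290071}{141631} = \left(25 + 40401 + 60300\right) \left(- \frac{1}{121722}\right) - \frac{290071}{141631} = 100726 \left(- \frac{1}{121722}\right) - \frac{290071}{141631} = - \frac{50363}{60861} - \frac{290071}{141631} = - \frac{24786973184}{8619804291}$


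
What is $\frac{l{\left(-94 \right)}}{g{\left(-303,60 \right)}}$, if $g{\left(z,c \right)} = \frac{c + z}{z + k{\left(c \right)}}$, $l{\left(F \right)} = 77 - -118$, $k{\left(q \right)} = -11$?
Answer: $\frac{20410}{81} \approx 251.98$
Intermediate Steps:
$l{\left(F \right)} = 195$ ($l{\left(F \right)} = 77 + 118 = 195$)
$g{\left(z,c \right)} = \frac{c + z}{-11 + z}$ ($g{\left(z,c \right)} = \frac{c + z}{z - 11} = \frac{c + z}{-11 + z}$)
$\frac{l{\left(-94 \right)}}{g{\left(-303,60 \right)}} = \frac{195}{\frac{1}{-11 - 303} \left(60 - 303\right)} = \frac{195}{\frac{1}{-314} \left(-243\right)} = \frac{195}{\left(- \frac{1}{314}\right) \left(-243\right)} = \frac{195}{\frac{243}{314}} = 195 \cdot \frac{314}{243} = \frac{20410}{81}$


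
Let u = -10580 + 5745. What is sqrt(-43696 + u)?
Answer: I*sqrt(48531) ≈ 220.3*I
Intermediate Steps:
u = -4835
sqrt(-43696 + u) = sqrt(-43696 - 4835) = sqrt(-48531) = I*sqrt(48531)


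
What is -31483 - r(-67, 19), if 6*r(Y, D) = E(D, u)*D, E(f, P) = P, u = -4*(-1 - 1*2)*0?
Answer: -31483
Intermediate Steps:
u = 0 (u = -4*(-1 - 2)*0 = -4*(-3)*0 = 12*0 = 0)
r(Y, D) = 0 (r(Y, D) = (0*D)/6 = (⅙)*0 = 0)
-31483 - r(-67, 19) = -31483 - 1*0 = -31483 + 0 = -31483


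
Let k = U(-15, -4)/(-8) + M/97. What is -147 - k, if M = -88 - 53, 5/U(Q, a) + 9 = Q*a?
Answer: -5759659/39576 ≈ -145.53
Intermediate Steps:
U(Q, a) = 5/(-9 + Q*a)
M = -141
k = -58013/39576 (k = (5/(-9 - 15*(-4)))/(-8) - 141/97 = (5/(-9 + 60))*(-1/8) - 141*1/97 = (5/51)*(-1/8) - 141/97 = -5/408 - 141/97 = -58013/39576 ≈ -1.4659)
-147 - k = -147 - 1*(-58013/39576) = -147 + 58013/39576 = -5759659/39576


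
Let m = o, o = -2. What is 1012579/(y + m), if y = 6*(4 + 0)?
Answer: 1012579/22 ≈ 46026.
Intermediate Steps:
m = -2
y = 24 (y = 6*4 = 24)
1012579/(y + m) = 1012579/(24 - 2) = 1012579/22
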